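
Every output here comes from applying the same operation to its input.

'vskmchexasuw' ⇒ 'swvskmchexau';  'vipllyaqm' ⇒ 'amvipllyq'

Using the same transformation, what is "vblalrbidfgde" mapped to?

Looking at the pairs, the operation is to move the last 2 characters to the front (rotate right by 2), then swap the first and last characters.
On "vblalrbidfgde": the first step gives "devblalrbidfg", and the second then gives "gevblalrbidfd".

gevblalrbidfd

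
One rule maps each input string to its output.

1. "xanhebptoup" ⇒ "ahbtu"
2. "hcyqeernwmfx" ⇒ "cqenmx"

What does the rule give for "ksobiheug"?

What's happening: keep every other character starting from the second (positions 2nd, 4th, 6th, ...).
Doing the same to "ksobiheug": "sbhu".

sbhu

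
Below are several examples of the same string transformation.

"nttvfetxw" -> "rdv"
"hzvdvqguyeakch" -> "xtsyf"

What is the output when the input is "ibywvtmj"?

zth

In each case the input is transformed by: keep one character in every 3, starting at position 2 (positions 2nd, 5th, 8th, ...), then shift every letter 2 places backward in the alphabet (wrapping around).
For "ibywvtmj" the result is "zth".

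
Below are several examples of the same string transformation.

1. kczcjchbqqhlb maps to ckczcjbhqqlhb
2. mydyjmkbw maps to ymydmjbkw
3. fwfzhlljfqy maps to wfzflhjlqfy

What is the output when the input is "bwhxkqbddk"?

What's happening: swap each adjacent pair of characters (1↔2, 3↔4, ...).
Applying that to "bwhxkqbddk" gives "wbxhqkdbkd".

wbxhqkdbkd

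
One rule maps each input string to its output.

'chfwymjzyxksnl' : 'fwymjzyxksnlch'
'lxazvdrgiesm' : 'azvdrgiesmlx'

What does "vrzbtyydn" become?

zbtyydnvr

What's happening: move the first 2 characters to the end (rotate left by 2).
Applying that to "vrzbtyydn" gives "zbtyydnvr".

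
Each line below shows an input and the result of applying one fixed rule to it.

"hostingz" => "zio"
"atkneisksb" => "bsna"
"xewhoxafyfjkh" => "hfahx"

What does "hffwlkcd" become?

Each output is the input with this applied: reverse the string, then keep one character in every 3, starting at position 1 (positions 1st, 4th, 7th, ...).
Applying both steps to "hffwlkcd": "dcklwffh", then "dlf".
(Check on "hostingz": → "zgnitsoh" → "zio" ✓)

dlf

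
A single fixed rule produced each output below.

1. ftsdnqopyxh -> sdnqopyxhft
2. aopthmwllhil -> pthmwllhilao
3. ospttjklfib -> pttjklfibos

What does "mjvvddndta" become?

Each output is the input with this applied: move the first 2 characters to the end (rotate left by 2).
Applying that to "mjvvddndta" gives "vvddndtamj".

vvddndtamj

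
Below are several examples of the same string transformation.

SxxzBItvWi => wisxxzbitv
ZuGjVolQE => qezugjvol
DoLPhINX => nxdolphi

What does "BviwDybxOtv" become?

The transformation: move the last 2 characters to the front (rotate right by 2), then convert every letter to lowercase.
On "BviwDybxOtv": the first step gives "tvBviwDybxO", and the second then gives "tvbviwdybxo".

tvbviwdybxo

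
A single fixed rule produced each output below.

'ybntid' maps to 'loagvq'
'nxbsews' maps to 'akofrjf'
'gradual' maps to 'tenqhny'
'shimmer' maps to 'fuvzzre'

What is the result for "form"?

What's happening: shift every letter 13 places forward in the alphabet (wrapping around) — i.e. ROT13.
On "form" that produces "sbez".

sbez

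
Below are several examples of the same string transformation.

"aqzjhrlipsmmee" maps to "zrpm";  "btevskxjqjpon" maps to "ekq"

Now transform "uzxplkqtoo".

xk

Each output is the input with this applied: delete the last 2 characters, then keep one character in every 3, starting at position 3 (positions 3rd, 6th, 9th, ...).
"uzxplkqtoo" → "uzxplkqt" → "xk".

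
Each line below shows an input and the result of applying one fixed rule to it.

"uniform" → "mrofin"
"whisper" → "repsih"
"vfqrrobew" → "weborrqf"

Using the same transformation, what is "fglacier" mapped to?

The rule is to reverse the string, then delete the last character.
"fglacier" → "reicalgf" → "reicalg".

reicalg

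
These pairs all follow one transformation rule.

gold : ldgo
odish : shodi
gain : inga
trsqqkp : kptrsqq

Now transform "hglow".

Each output is the input with this applied: move the last 2 characters to the front (rotate right by 2).
Applying that to "hglow" gives "owhgl".

owhgl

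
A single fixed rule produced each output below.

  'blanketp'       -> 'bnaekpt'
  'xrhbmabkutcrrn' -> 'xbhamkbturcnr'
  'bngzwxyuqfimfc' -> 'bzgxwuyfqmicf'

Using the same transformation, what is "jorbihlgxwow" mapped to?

jbrhiglwxwo

The rule is to swap each adjacent pair of characters (1↔2, 3↔4, ...), then delete the first character.
So "jorbihlgxwow" becomes "jbrhiglwxwo".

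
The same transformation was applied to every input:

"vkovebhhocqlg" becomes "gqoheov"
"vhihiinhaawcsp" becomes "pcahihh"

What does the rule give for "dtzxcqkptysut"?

tstkczd

What's happening: reverse the string, then keep every other character starting from the first (positions 1st, 3rd, 5th, ...).
Applying both steps to "dtzxcqkptysut": "tusytpkqcxztd", then "tstkczd".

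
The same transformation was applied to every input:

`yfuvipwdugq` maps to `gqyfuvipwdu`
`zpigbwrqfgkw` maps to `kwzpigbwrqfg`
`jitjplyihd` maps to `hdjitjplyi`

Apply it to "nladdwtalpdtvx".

In each case the input is transformed by: move the last 2 characters to the front (rotate right by 2).
"nladdwtalpdtvx" → "vxnladdwtalpdt".

vxnladdwtalpdt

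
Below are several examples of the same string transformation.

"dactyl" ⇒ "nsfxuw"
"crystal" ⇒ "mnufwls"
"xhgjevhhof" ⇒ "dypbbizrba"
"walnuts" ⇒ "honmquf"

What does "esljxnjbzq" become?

The rule is to move the first 3 characters to the end (rotate left by 3), then shift every letter 6 places backward in the alphabet (wrapping around).
For "esljxnjbzq", step one produces "jxnjbzqesl"; step two turns that into "drhdvtkymf".

drhdvtkymf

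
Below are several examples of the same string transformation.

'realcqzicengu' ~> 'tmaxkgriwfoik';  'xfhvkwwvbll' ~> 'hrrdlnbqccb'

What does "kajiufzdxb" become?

Looking at the pairs, the operation is to move the last 3 characters to the front (rotate right by 3), then shift every letter 6 places forward in the alphabet (wrapping around).
For "kajiufzdxb", step one produces "dxbkajiufz"; step two turns that into "jdhqgpoalf".

jdhqgpoalf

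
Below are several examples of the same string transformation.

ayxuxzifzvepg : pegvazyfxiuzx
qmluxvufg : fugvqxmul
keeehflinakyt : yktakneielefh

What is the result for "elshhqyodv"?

In each case the input is transformed by: move the last 2 characters to the front (rotate right by 2), then take characters alternately from the front and the back (1st, last, 2nd, 2nd-last, ...).
On "elshhqyodv": the first step gives "dvelshhqyo", and the second then gives "dovyeqlhsh".
(Check on "keeehflinakyt": → "ytkeeehflinak" → "yktakneielefh" ✓)

dovyeqlhsh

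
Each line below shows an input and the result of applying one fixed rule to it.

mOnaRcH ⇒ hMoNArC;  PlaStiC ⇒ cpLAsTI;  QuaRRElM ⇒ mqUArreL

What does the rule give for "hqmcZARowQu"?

UHQMCzarOWq

The transformation: move the last character to the front, then flip the case of every letter.
Working it through for "hqmcZARowQu": intermediate "uhqmcZARowQ", final "UHQMCzarOWq".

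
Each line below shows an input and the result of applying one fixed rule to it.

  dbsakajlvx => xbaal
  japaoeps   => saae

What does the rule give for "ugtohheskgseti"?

Each output is the input with this applied: move the last character to the front, then keep every other character starting from the first (positions 1st, 3rd, 5th, ...).
For "ugtohheskgseti" the result is "igohsge".

igohsge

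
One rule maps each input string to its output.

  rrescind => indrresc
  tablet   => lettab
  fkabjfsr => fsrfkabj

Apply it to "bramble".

blebram

The pattern: move the last 3 characters to the front (rotate right by 3).
On "bramble" that produces "blebram".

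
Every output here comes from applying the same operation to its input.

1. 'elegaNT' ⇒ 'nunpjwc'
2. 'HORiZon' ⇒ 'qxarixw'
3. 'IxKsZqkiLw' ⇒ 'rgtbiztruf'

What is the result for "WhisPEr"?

The transformation: shift every letter 9 places forward in the alphabet (wrapping around), then convert every letter to lowercase.
Working it through for "WhisPEr": intermediate "FqrbYNa", final "fqrbyna".

fqrbyna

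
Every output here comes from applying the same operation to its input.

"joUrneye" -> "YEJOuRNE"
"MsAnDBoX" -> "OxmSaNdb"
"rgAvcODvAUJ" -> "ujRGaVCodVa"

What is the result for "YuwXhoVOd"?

Rule — move the last 2 characters to the front (rotate right by 2), then flip the case of every letter.
"YuwXhoVOd" → "oDyUWxHOv".

oDyUWxHOv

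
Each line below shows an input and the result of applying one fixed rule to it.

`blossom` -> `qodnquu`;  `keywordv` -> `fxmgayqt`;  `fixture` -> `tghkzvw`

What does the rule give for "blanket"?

gvdncpm

The pattern: shift every letter 2 places forward in the alphabet (wrapping around), then move the last 2 characters to the front (rotate right by 2).
For "blanket", step one produces "dncpmgv"; step two turns that into "gvdncpm".
(Check on "fixture": → "hkzvwtg" → "tghkzvw" ✓)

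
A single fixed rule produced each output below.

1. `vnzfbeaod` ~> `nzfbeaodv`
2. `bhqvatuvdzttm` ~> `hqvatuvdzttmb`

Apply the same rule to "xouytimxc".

The rule is to move the first character to the end.
So "xouytimxc" becomes "ouytimxcx".

ouytimxcx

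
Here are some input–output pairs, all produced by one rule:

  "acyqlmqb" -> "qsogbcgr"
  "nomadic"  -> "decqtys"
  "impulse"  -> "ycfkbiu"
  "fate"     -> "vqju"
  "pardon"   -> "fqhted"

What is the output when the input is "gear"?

wuqh

The rule is to shift every letter 10 places backward in the alphabet (wrapping around).
Applying that to "gear" gives "wuqh".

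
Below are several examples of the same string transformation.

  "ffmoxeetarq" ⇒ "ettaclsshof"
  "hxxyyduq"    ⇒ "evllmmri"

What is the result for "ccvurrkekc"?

In each case the input is transformed by: shift every letter 12 places backward in the alphabet (wrapping around), then move the last character to the front.
Doing the same to "ccvurrkekc": "qqqjiffysy".

qqqjiffysy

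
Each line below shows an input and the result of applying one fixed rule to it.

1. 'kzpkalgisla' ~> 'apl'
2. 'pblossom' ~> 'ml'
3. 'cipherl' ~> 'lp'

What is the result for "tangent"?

Each output is the input with this applied: move the last 3 characters to the front (rotate right by 3), then keep one character in every 3, starting at position 3 (positions 3rd, 6th, 9th, ...).
On "tangent" that produces "tn".

tn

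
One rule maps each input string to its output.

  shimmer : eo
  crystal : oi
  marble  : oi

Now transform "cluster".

Each output is the input with this applied: shift every letter 3 places backward in the alphabet (wrapping around), then keep only the vowels.
Applying both steps to "cluster": "zirpqbo", then "io".

io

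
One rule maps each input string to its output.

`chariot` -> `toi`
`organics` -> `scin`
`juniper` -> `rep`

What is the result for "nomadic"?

cid

In each case the input is transformed by: take characters alternately from the front and the back (1st, last, 2nd, 2nd-last, ...), then keep every other character starting from the second (positions 2nd, 4th, 6th, ...).
Starting from "nomadic": after the first operation, "ncoimda"; after the second, "cid".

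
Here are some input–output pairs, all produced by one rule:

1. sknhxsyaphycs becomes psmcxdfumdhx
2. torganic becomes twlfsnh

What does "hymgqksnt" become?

drlvpxsy

The rule is to shift every letter 5 places forward in the alphabet (wrapping around), then delete the first character.
For "hymgqksnt" the result is "drlvpxsy".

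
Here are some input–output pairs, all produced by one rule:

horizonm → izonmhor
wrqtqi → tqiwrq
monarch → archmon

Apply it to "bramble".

What's happening: move the first 3 characters to the end (rotate left by 3).
Applying that to "bramble" gives "mblebra".

mblebra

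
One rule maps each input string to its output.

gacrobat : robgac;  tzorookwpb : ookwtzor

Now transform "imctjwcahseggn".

cahsegimctjw

The pattern: delete the last 2 characters, then swap the front and back halves of the string.
Working it through for "imctjwcahseggn": intermediate "imctjwcahseg", final "cahsegimctjw".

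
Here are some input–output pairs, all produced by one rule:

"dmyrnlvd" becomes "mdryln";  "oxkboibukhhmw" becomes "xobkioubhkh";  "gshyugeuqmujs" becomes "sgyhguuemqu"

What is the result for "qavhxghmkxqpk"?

The pattern: delete the last 2 characters, then swap each adjacent pair of characters (1↔2, 3↔4, ...).
Applying both steps to "qavhxghmkxqpk": "qavhxghmkxq", then "aqhvgxmhxkq".
(Check on "dmyrnlvd": → "dmyrnl" → "mdryln" ✓)

aqhvgxmhxkq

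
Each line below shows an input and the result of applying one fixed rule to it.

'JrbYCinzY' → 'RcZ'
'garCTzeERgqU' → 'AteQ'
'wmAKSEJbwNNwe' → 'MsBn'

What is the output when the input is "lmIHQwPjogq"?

MqJQ

The pattern: flip the case of every letter, then keep one character in every 3, starting at position 2 (positions 2nd, 5th, 8th, ...).
On "lmIHQwPjogq": the first step gives "LMihqWpJOGQ", and the second then gives "MqJQ".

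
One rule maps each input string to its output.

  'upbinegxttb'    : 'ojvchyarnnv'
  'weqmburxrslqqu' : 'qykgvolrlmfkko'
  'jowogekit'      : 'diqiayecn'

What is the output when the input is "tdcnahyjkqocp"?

nxwhubsdekiwj

Each output is the input with this applied: shift every letter 6 places backward in the alphabet (wrapping around).
Applying that to "tdcnahyjkqocp" gives "nxwhubsdekiwj".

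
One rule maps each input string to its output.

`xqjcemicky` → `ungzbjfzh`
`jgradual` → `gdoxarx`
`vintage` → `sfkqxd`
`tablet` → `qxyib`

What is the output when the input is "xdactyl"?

uaxzqv

The rule is to delete the last character, then shift every letter 3 places backward in the alphabet (wrapping around).
Applying both steps to "xdactyl": "xdacty", then "uaxzqv".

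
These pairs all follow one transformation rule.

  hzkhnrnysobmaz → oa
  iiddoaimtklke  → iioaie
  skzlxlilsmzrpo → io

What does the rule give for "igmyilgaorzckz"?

Looking at the pairs, the operation is to keep only the vowels.
Doing the same to "igmyilgaorzckz": "iiao".

iiao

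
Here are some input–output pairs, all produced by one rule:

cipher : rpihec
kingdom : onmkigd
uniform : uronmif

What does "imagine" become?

nmiigea

Looking at the pairs, the operation is to sort the characters into reverse alphabetical order.
For "imagine" the result is "nmiigea".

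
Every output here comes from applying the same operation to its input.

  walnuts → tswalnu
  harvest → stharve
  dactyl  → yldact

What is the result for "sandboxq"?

Each output is the input with this applied: move the last 2 characters to the front (rotate right by 2).
"sandboxq" → "xqsandbo".

xqsandbo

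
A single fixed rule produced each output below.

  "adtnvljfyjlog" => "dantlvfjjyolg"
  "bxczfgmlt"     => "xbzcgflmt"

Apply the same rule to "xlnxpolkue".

Each output is the input with this applied: swap each adjacent pair of characters (1↔2, 3↔4, ...).
On "xlnxpolkue" that produces "lxxnopkleu".

lxxnopkleu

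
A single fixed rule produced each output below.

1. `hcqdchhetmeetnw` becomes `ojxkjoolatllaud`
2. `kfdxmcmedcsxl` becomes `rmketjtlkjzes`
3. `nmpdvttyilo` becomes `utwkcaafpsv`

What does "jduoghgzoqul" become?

The transformation: shift every letter 7 places forward in the alphabet (wrapping around).
"jduoghgzoqul" → "qkbvnongvxbs".

qkbvnongvxbs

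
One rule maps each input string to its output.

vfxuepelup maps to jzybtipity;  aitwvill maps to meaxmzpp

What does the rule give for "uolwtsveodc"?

syapwxizhsg

Rule — shift every letter 4 places forward in the alphabet (wrapping around), then swap each adjacent pair of characters (1↔2, 3↔4, ...).
For "uolwtsveodc" the result is "syapwxizhsg".
(Check on "aitwvill": → "emxazmpp" → "meaxmzpp" ✓)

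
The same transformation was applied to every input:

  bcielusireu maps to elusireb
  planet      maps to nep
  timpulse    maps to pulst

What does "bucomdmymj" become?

The pattern: swap the first and last characters, then delete the first 3 characters.
"bucomdmymj" → "jucomdmymb" → "omdmymb".
(Check on "timpulse": → "eimpulst" → "pulst" ✓)

omdmymb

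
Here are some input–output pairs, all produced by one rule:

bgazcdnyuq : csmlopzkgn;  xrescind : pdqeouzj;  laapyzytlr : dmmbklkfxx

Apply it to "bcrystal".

The transformation: shift every letter 12 places forward in the alphabet (wrapping around), then swap the first and last characters.
Working it through for "bcrystal": intermediate "nodkefmx", final "xodkefmn".

xodkefmn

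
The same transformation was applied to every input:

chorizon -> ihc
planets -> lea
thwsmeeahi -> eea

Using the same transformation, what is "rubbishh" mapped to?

hbb

Rule — sort the characters into reverse alphabetical order, then keep only the last 3 characters.
For "rubbishh", step one produces "usrihhbb"; step two turns that into "hbb".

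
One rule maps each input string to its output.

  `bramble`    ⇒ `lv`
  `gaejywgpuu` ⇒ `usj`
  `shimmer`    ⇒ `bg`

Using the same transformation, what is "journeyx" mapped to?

ihr

The rule is to shift every letter 6 places backward in the alphabet (wrapping around), then keep one character in every 3, starting at position 2 (positions 2nd, 5th, 8th, ...).
Doing the same to "journeyx": "ihr".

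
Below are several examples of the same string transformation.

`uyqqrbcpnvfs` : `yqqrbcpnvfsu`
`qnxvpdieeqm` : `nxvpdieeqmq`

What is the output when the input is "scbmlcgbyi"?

The transformation: move the first character to the end.
For "scbmlcgbyi" the result is "cbmlcgbyis".

cbmlcgbyis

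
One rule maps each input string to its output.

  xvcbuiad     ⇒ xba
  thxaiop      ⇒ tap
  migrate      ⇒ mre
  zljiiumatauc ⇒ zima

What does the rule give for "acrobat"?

aot

Rule — keep one character in every 3, starting at position 1 (positions 1st, 4th, 7th, ...).
So "acrobat" becomes "aot".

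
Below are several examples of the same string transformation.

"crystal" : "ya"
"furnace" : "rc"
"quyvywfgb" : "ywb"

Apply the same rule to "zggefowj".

go

What's happening: keep one character in every 3, starting at position 3 (positions 3rd, 6th, 9th, ...).
Doing the same to "zggefowj": "go".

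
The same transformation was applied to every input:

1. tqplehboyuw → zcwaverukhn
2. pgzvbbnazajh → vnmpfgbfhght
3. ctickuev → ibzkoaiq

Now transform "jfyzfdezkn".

ptlqeffklj

In each case the input is transformed by: take characters alternately from the front and the back (1st, last, 2nd, 2nd-last, ...), then shift every letter 6 places forward in the alphabet (wrapping around).
For "jfyzfdezkn", step one produces "jnfkyzzefd"; step two turns that into "ptlqeffklj".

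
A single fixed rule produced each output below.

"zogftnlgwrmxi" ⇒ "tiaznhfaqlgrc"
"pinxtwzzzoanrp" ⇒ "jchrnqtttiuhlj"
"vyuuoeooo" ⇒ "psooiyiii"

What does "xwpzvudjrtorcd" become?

Looking at the pairs, the operation is to shift every letter 6 places backward in the alphabet (wrapping around).
Doing the same to "xwpzvudjrtorcd": "rqjtpoxdlnilwx".

rqjtpoxdlnilwx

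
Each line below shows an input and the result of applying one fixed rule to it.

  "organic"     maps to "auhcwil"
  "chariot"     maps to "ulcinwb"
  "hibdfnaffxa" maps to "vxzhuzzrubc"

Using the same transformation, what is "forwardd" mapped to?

lqulxxzi

Looking at the pairs, the operation is to move the first 2 characters to the end (rotate left by 2), then shift every letter 6 places backward in the alphabet (wrapping around).
Applying both steps to "forwardd": "rwarddfo", then "lqulxxzi".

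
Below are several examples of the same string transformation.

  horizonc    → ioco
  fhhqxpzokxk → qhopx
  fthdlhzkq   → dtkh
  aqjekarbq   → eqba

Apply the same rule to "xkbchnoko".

Rule — keep every other character starting from the second (positions 2nd, 4th, 6th, ...), then swap each adjacent pair of characters (1↔2, 3↔4, ...).
On "xkbchnoko" that produces "ckkn".

ckkn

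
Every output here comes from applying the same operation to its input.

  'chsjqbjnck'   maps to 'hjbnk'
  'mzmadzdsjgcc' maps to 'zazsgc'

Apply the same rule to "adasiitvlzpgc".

Each output is the input with this applied: keep every other character starting from the second (positions 2nd, 4th, 6th, ...).
Doing the same to "adasiitvlzpgc": "dsivzg".

dsivzg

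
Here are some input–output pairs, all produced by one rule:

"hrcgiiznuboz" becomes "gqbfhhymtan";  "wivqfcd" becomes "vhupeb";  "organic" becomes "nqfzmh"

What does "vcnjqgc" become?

ubmipf

In each case the input is transformed by: delete the last character, then shift every letter 1 place backward in the alphabet (wrapping around).
Working it through for "vcnjqgc": intermediate "vcnjqg", final "ubmipf".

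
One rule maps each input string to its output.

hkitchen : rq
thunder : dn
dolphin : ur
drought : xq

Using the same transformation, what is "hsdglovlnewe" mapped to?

mxwn

In each case the input is transformed by: shift every letter 9 places forward in the alphabet (wrapping around), then keep one character in every 3, starting at position 3 (positions 3rd, 6th, 9th, ...).
So "hsdglovlnewe" becomes "mxwn".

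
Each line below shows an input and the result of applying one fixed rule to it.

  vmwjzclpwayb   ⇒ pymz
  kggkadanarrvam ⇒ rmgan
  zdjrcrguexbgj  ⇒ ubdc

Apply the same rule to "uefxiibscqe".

The transformation: keep one character in every 3, starting at position 2 (positions 2nd, 5th, 8th, ...), then move the last 2 characters to the front (rotate right by 2).
Applying both steps to "uefxiibscqe": "eise", then "seei".

seei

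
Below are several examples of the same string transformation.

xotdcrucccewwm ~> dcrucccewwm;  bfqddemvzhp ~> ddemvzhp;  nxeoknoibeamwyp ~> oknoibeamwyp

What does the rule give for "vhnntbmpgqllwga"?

ntbmpgqllwga

What's happening: delete the first 3 characters.
For "vhnntbmpgqllwga" the result is "ntbmpgqllwga".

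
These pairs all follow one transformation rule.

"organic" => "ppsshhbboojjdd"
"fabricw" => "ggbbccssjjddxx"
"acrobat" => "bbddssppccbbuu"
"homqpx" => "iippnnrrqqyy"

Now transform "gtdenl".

hhuueeffoomm

Each output is the input with this applied: shift every letter 1 place forward in the alphabet (wrapping around), then double every character.
Working it through for "gtdenl": intermediate "huefom", final "hhuueeffoomm".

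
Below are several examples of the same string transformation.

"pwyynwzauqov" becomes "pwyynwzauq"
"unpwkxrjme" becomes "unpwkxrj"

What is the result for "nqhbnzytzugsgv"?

nqhbnzytzugs

The pattern: delete the last 2 characters.
For "nqhbnzytzugsgv" the result is "nqhbnzytzugs".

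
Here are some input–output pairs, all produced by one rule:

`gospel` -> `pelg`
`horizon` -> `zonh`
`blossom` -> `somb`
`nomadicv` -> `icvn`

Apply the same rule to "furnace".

acef

Each output is the input with this applied: move the first character to the end, then keep only the last 4 characters.
"furnace" → "urnacef" → "acef".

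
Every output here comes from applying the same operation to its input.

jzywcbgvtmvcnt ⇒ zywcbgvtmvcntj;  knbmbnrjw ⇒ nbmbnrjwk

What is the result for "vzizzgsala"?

What's happening: move the first character to the end.
Applying that to "vzizzgsala" gives "zizzgsalav".

zizzgsalav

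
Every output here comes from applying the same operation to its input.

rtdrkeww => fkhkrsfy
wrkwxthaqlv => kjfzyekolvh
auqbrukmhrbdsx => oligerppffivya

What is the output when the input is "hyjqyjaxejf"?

In each case the input is transformed by: shift every letter 12 places backward in the alphabet (wrapping around), then take characters alternately from the front and the back (1st, last, 2nd, 2nd-last, ...).
Working it through for "hyjqyjaxejf": intermediate "vmxemxolsxt", final "vtmxxselmox".
(Check on "auqbrukmhrbdsx": → "oiepfiyavfprgl" → "oligerppffivya" ✓)

vtmxxselmox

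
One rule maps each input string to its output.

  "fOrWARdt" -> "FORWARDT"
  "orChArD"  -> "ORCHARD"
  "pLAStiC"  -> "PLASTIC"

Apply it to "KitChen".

The rule is to convert every letter to uppercase.
So "KitChen" becomes "KITCHEN".

KITCHEN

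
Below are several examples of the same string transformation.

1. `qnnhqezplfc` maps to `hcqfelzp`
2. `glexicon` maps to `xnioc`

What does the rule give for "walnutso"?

noust

What's happening: delete the first 3 characters, then take characters alternately from the front and the back (1st, last, 2nd, 2nd-last, ...).
For "walnutso", step one produces "nutso"; step two turns that into "noust".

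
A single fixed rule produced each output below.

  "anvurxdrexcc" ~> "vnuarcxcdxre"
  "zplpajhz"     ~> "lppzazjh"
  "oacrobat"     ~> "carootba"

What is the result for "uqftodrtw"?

fqtuowdtr

Each output is the input with this applied: move the first 2 characters to the end (rotate left by 2), then take characters alternately from the front and the back (1st, last, 2nd, 2nd-last, ...).
Starting from "uqftodrtw": after the first operation, "ftodrtwuq"; after the second, "fqtuowdtr".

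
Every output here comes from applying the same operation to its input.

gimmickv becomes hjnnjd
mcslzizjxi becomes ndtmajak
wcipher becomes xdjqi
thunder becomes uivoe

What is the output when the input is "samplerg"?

What's happening: shift every letter 1 place forward in the alphabet (wrapping around), then delete the last 2 characters.
For "samplerg", step one produces "tbnqmfsh"; step two turns that into "tbnqmf".

tbnqmf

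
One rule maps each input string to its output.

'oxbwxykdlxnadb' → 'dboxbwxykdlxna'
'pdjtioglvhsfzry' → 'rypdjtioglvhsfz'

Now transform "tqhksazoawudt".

dttqhksazoawu

The rule is to move the last 2 characters to the front (rotate right by 2).
Applying that to "tqhksazoawudt" gives "dttqhksazoawu".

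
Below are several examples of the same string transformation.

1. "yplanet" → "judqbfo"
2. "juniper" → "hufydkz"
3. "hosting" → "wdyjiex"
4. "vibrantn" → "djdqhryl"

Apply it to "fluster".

Rule — shift every letter 10 places backward in the alphabet (wrapping around), then reverse the string.
On "fluster": the first step gives "vbkijuh", and the second then gives "hujikbv".

hujikbv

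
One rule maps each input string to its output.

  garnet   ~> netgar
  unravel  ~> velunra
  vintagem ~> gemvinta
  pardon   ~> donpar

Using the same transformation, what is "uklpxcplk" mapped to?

The pattern: move the last 3 characters to the front (rotate right by 3).
Applying that to "uklpxcplk" gives "plkuklpxc".

plkuklpxc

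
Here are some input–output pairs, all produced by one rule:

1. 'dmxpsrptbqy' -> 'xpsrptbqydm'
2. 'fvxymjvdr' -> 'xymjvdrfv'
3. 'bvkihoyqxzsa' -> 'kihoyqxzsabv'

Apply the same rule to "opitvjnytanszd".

itvjnytanszdop

The rule is to move the first 2 characters to the end (rotate left by 2).
For "opitvjnytanszd" the result is "itvjnytanszdop".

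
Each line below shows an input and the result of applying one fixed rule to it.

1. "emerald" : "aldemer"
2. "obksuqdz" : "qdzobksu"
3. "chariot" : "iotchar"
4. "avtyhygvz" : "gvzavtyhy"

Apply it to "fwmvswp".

The transformation: move the last 3 characters to the front (rotate right by 3).
Doing the same to "fwmvswp": "swpfwmv".

swpfwmv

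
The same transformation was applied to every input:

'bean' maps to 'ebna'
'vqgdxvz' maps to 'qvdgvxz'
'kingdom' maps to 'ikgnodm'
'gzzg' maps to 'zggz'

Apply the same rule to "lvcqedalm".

vlqcdelam

The transformation: swap each adjacent pair of characters (1↔2, 3↔4, ...).
For "lvcqedalm" the result is "vlqcdelam".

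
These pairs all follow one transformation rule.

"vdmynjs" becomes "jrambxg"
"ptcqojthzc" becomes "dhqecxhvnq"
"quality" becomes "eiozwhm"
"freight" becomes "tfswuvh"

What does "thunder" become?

hvibrsf

Rule — shift every letter 12 places backward in the alphabet (wrapping around).
For "thunder" the result is "hvibrsf".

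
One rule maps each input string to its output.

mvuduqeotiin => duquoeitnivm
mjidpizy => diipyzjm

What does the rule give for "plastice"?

Looking at the pairs, the operation is to move the first 2 characters to the end (rotate left by 2), then swap each adjacent pair of characters (1↔2, 3↔4, ...).
"plastice" → "asticepl" → "saiteclp".

saiteclp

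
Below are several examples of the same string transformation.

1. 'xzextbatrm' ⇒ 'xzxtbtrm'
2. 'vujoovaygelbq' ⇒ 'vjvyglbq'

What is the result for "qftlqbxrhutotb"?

The rule is to remove every vowel.
Doing the same to "qftlqbxrhutotb": "qftlqbxrhttb".

qftlqbxrhttb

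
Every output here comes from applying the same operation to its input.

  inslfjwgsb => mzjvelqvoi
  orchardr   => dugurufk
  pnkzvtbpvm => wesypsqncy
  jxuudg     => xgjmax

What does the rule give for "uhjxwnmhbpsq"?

In each case the input is transformed by: shift every letter 3 places forward in the alphabet (wrapping around), then swap the front and back halves of the string.
Working it through for "uhjxwnmhbpsq": intermediate "xkmazqpkesvt", final "pkesvtxkmazq".

pkesvtxkmazq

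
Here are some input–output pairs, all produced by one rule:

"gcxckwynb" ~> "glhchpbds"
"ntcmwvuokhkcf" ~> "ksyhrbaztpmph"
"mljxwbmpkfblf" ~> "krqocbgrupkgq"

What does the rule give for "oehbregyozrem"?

Each output is the input with this applied: move the last character to the front, then shift every letter 5 places forward in the alphabet (wrapping around).
For "oehbregyozrem", step one produces "moehbregyozre"; step two turns that into "rtjmgwjldtewj".

rtjmgwjldtewj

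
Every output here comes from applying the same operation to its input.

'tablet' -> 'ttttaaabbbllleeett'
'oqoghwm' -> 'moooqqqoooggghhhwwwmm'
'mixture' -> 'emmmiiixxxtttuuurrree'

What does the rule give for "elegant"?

The pattern: repeat every character 3 times, then move the last character to the front.
For "elegant", step one produces "eeellleeegggaaannnttt"; step two turns that into "teeellleeegggaaannntt".

teeellleeegggaaannntt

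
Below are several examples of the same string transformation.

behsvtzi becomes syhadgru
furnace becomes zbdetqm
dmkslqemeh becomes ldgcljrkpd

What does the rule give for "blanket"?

The pattern: shift every letter 1 place backward in the alphabet (wrapping around), then move the last 3 characters to the front (rotate right by 3).
Starting from "blanket": after the first operation, "akzmjds"; after the second, "jdsakzm".

jdsakzm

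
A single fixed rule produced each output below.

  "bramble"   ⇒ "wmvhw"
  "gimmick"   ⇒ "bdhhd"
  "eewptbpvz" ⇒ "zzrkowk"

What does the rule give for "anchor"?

Each output is the input with this applied: delete the last 2 characters, then shift every letter 5 places backward in the alphabet (wrapping around).
Working it through for "anchor": intermediate "anch", final "vixc".

vixc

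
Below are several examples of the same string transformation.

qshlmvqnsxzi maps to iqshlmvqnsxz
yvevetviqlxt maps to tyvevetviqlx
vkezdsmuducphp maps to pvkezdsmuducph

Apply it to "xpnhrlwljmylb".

bxpnhrlwljmyl

In each case the input is transformed by: move the last character to the front.
For "xpnhrlwljmylb" the result is "bxpnhrlwljmyl".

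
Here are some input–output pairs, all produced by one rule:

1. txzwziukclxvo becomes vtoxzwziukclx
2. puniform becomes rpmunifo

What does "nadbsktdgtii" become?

iniadbsktdgt

The transformation: swap the first and last characters, then move the last 2 characters to the front (rotate right by 2).
On "nadbsktdgtii": the first step gives "iadbsktdgtin", and the second then gives "iniadbsktdgt".
(Check on "txzwziukclxvo": → "oxzwziukclxvt" → "vtoxzwziukclx" ✓)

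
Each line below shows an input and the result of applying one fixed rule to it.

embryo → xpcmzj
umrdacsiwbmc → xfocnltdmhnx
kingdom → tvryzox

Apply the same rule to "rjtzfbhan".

uckemqlsy

Each output is the input with this applied: shift every letter 11 places forward in the alphabet (wrapping around), then swap each adjacent pair of characters (1↔2, 3↔4, ...).
On "rjtzfbhan": the first step gives "cuekqmsly", and the second then gives "uckemqlsy".
(Check on "embryo": → "pxmcjz" → "xpcmzj" ✓)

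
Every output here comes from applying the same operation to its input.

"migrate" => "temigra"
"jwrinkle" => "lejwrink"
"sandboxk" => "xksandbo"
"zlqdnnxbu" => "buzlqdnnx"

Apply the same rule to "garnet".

What's happening: move the last 2 characters to the front (rotate right by 2).
On "garnet" that produces "etgarn".

etgarn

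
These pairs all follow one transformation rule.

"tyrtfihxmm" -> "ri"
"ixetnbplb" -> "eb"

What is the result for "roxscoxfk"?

The transformation: keep one character in every 3, starting at position 3 (positions 3rd, 6th, 9th, ...), then delete the last character.
"roxscoxfk" → "xo".

xo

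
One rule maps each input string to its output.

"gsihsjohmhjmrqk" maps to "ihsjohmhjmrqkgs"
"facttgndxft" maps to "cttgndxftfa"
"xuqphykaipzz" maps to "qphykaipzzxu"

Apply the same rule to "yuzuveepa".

zuveepayu

The transformation: move the first 2 characters to the end (rotate left by 2).
Applying that to "yuzuveepa" gives "zuveepayu".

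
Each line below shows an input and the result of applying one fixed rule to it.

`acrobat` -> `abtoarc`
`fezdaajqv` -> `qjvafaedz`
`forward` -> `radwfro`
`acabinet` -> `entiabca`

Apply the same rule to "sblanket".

ektnsabl

Rule — move the last 2 characters to the front (rotate right by 2), then take characters alternately from the front and the back (1st, last, 2nd, 2nd-last, ...).
Working it through for "sblanket": intermediate "etsblank", final "ektnsabl".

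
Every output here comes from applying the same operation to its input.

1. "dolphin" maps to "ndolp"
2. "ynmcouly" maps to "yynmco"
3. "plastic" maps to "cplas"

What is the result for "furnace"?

efurn

The rule is to move the last 3 characters to the front (rotate right by 3), then delete the first 2 characters.
Applying both steps to "furnace": "acefurn", then "efurn".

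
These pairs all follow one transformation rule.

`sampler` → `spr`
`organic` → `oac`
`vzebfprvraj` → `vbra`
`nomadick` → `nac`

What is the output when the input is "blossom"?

bsm

The transformation: keep one character in every 3, starting at position 1 (positions 1st, 4th, 7th, ...).
Doing the same to "blossom": "bsm".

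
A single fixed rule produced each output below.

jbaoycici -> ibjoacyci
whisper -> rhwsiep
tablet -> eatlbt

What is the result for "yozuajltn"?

noyuzjatl

The pattern: swap each adjacent pair of characters (1↔2, 3↔4, ...), then move the last character to the front.
Working it through for "yozuajltn": intermediate "oyuzjatln", final "noyuzjatl".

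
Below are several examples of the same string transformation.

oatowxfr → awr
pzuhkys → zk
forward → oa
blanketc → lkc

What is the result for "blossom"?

ls

Each output is the input with this applied: keep one character in every 3, starting at position 2 (positions 2nd, 5th, 8th, ...).
So "blossom" becomes "ls".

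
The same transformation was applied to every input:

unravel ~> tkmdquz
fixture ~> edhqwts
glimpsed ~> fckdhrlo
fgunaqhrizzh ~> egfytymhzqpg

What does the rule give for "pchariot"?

Rule — shift every letter 1 place backward in the alphabet (wrapping around), then take characters alternately from the front and the back (1st, last, 2nd, 2nd-last, ...).
Applying both steps to "pchariot": "obgzqhns", then "osbnghzq".

osbnghzq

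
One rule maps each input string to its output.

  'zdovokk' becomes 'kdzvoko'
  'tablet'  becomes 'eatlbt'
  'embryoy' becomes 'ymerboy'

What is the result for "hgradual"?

The pattern: swap each adjacent pair of characters (1↔2, 3↔4, ...), then move the last character to the front.
Working it through for "hgradual": intermediate "gharudla", final "agharudl".

agharudl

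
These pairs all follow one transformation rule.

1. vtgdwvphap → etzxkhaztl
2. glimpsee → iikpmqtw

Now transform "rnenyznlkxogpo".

tsvrircdrpobsk

Looking at the pairs, the operation is to shift every letter 4 places forward in the alphabet (wrapping around), then move the last 2 characters to the front (rotate right by 2).
Applying both steps to "rnenyznlkxogpo": "vrircdrpobskts", then "tsvrircdrpobsk".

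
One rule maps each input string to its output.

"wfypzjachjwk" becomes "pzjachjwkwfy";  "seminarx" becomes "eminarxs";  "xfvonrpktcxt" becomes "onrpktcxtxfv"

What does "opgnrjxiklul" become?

Looking at the pairs, the operation is to move the last 3 characters to the front (rotate right by 3), then swap the front and back halves of the string.
Applying that to "opgnrjxiklul" gives "nrjxiklulopg".

nrjxiklulopg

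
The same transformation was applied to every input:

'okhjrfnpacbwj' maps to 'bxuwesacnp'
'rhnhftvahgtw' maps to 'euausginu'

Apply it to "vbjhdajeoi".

iowuqnw

The rule is to delete the last 3 characters, then shift every letter 13 places forward in the alphabet (wrapping around) — i.e. ROT13.
Working it through for "vbjhdajeoi": intermediate "vbjhdaj", final "iowuqnw".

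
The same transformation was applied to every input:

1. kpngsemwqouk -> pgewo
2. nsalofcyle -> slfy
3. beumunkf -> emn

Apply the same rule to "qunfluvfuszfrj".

ufufsf

Rule — delete the last 2 characters, then keep every other character starting from the second (positions 2nd, 4th, 6th, ...).
Doing the same to "qunfluvfuszfrj": "ufufsf".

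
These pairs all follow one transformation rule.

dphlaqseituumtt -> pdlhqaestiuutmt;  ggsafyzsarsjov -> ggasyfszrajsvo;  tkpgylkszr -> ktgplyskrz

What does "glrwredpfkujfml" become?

The pattern: swap each adjacent pair of characters (1↔2, 3↔4, ...).
Applying that to "glrwredpfkujfml" gives "lgwrerpdkfjumfl".

lgwrerpdkfjumfl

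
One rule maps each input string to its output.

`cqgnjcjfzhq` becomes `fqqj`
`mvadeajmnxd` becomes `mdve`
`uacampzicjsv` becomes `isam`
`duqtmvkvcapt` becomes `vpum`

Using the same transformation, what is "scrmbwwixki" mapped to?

The pattern: keep one character in every 3, starting at position 2 (positions 2nd, 5th, 8th, ...), then swap the front and back halves of the string.
"scrmbwwixki" → "cbii" → "iicb".

iicb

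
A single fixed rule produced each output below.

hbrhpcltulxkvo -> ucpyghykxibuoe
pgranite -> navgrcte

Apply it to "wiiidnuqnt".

Looking at the pairs, the operation is to shift every letter 13 places forward in the alphabet (wrapping around) — i.e. ROT13, then move the first 3 characters to the end (rotate left by 3).
Working it through for "wiiidnuqnt": intermediate "jvvvqahdag", final "vqahdagjvv".

vqahdagjvv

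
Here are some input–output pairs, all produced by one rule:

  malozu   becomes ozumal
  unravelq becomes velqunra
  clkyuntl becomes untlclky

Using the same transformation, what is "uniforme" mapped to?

ormeunif

The pattern: swap the front and back halves of the string.
On "uniforme" that produces "ormeunif".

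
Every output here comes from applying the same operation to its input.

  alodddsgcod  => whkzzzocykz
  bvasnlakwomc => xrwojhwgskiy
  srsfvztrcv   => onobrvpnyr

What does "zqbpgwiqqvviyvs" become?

vmxlcsemmrreuro

The transformation: shift every letter 4 places backward in the alphabet (wrapping around).
For "zqbpgwiqqvviyvs" the result is "vmxlcsemmrreuro".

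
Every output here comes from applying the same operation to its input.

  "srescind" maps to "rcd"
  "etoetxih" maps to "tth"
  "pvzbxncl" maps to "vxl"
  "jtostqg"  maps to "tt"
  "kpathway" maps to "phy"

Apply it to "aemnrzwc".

erc

What's happening: keep one character in every 3, starting at position 2 (positions 2nd, 5th, 8th, ...).
"aemnrzwc" → "erc".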